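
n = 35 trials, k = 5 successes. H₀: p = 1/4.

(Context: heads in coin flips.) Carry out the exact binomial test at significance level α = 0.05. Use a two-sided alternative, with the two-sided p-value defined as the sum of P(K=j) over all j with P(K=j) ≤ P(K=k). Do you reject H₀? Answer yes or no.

reject H₀: no

Exact binomial: n=35, k=5, p₀=1/4=0.2500
P(X=j) = C(n,j)·p₀^j·(1−p₀)^(n−j); p = Σ P(X=j) over j with P(X=j) ≤ P(X=5)
p-value (two-sided) = 0.17319
At α=0.05: p ≥ α → fail to reject H₀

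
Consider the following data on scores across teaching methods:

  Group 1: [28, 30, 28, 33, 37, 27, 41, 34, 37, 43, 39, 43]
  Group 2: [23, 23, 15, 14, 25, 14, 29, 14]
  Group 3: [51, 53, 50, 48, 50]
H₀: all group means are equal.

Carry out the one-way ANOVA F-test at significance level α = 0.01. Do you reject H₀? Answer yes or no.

reject H₀: yes

Group means [35.00, 19.62, 50.40], grand mean 33.160
SSB = Σnᵢ(x̄ᵢ−x̄)² = 2992.285; SSW = ΣΣ(x−x̄ᵢ)² = 649.075
MSB = 2992.285/2 = 1496.1425; MSW = 649.075/22 = 29.5034
F = MSB/MSW = 50.7108
df = (2, 22)
p-value (upper-tail) = 0.00000
At α=0.01: p < α → reject H₀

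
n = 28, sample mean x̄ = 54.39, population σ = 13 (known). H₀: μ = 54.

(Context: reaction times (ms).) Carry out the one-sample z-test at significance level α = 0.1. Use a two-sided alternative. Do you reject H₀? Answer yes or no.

SE = σ/√n = 13/√28 = 2.4568
z = (x̄−μ₀)/SE = (54.39−54)/2.4568 = 0.1587
p-value (two-sided) = 0.87387
At α=0.1: p ≥ α → fail to reject H₀

reject H₀: no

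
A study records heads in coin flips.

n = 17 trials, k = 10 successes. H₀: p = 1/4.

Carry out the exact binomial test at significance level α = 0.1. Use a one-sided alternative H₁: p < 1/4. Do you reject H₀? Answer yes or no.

Exact binomial: n=17, k=10, p₀=1/4=0.2500
P(X≤10) from Σ C(n,i)·p₀^i·(1−p₀)^(n−i)
p-value (one-sided, H₁ less) = 0.99937
At α=0.1: p ≥ α → fail to reject H₀

reject H₀: no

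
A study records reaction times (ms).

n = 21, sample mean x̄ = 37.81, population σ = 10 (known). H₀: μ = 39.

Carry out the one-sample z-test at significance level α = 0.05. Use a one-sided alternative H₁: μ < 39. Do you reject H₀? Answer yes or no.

reject H₀: no

SE = σ/√n = 10/√21 = 2.1822
z = (x̄−μ₀)/SE = (37.81−39)/2.1822 = -0.5453
p-value (one-sided, H₁ less) = 0.29276
At α=0.05: p ≥ α → fail to reject H₀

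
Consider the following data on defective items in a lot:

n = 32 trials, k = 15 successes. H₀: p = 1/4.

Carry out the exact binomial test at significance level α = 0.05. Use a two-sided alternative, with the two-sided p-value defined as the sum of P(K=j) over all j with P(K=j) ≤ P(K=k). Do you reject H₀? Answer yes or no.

Exact binomial: n=32, k=15, p₀=1/4=0.2500
P(X=j) = C(n,j)·p₀^j·(1−p₀)^(n−j); p = Σ P(X=j) over j with P(X=j) ≤ P(X=15)
p-value (two-sided) = 0.00714
At α=0.05: p < α → reject H₀

reject H₀: yes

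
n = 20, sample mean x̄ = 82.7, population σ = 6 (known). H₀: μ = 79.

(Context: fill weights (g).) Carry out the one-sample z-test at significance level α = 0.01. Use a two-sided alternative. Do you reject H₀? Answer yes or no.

SE = σ/√n = 6/√20 = 1.3416
z = (x̄−μ₀)/SE = (82.7−79)/1.3416 = 2.7578
p-value (two-sided) = 0.00582
At α=0.01: p < α → reject H₀

reject H₀: yes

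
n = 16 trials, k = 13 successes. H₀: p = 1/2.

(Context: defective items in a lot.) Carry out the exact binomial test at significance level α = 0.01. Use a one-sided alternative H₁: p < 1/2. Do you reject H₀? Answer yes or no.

Exact binomial: n=16, k=13, p₀=1/2=0.5000
P(X≤13) from Σ C(n,i)·p₀^i·(1−p₀)^(n−i)
p-value (one-sided, H₁ less) = 0.99791
At α=0.01: p ≥ α → fail to reject H₀

reject H₀: no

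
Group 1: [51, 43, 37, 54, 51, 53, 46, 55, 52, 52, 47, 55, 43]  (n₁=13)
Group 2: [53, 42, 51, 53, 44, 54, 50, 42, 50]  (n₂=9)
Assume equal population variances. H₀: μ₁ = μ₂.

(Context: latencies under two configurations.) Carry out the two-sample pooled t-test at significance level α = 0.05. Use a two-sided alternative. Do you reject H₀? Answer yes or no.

x̄₁=49.154, s₁=5.535, n₁=13
x̄₂=48.778, s₂=4.816, n₂=9
s_p² = [12·5.535² + 8·4.816²]/20 = 27.6624
SE = √(s_p²·(1/13+1/9)) = 2.2807
t = (49.154−48.778)/2.2807 = 0.1649
df = 20
p-value (two-sided) = 0.87068
At α=0.05: p ≥ α → fail to reject H₀

reject H₀: no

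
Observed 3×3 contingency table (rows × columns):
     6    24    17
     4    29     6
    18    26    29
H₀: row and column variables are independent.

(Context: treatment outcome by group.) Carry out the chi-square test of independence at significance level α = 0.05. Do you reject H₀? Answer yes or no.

reject H₀: yes

Row totals [47, 39, 73], col totals [28, 79, 52], n=159
χ² = (6−8.28)²/8.28 + (24−23.35)²/23.35 + (17−15.37)²/15.37 + (4−6.87)²/6.87 + (29−19.38)²/19.38 + (6−12.75)²/12.75 + (18−12.86)²/12.86 + (26−36.27)²/36.27 + (29−23.87)²/23.87 = 16.4378
df = 4
p-value (upper-tail) = 0.00248
At α=0.05: p < α → reject H₀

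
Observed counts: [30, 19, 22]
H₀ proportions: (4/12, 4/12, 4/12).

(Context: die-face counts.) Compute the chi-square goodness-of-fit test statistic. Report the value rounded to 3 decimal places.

n = 71; E_i = n·p_i = [23.67, 23.67, 23.67]
χ² = (30−23.67)²/23.67 + (19−23.67)²/23.67 + (22−23.67)²/23.67 = 2.7324
df = 2

test statistic = 2.732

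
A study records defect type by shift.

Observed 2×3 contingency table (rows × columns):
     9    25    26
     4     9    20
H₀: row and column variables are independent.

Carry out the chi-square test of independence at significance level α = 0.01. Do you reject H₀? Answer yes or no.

Row totals [60, 33], col totals [13, 34, 46], n=93
χ² = (9−8.39)²/8.39 + (25−21.94)²/21.94 + (26−29.68)²/29.68 + (4−4.61)²/4.61 + (9−12.06)²/12.06 + (20−16.32)²/16.32 = 2.6170
df = 2
p-value (upper-tail) = 0.27023
At α=0.01: p ≥ α → fail to reject H₀

reject H₀: no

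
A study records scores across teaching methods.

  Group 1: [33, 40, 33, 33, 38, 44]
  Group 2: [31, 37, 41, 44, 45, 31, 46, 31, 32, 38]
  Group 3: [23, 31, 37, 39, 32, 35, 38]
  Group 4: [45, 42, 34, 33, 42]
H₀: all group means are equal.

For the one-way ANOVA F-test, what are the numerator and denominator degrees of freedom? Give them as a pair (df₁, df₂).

degrees of freedom = [3, 24]

k = 4 groups, N = 28 total
df = (k−1, N−k) = (4−1, 28−4) = (3, 24)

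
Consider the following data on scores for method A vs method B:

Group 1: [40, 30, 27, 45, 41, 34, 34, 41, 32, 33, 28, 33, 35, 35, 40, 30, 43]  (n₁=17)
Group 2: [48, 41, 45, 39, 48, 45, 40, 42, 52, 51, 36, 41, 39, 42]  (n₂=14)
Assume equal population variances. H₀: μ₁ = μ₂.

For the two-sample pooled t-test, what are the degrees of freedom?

degrees of freedom = 29

df = n₁ + n₂ − 2 = 17 + 14 − 2 = 29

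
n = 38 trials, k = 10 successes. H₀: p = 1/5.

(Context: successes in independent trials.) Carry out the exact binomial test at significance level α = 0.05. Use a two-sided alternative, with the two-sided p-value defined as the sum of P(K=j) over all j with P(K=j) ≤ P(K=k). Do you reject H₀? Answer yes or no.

Exact binomial: n=38, k=10, p₀=1/5=0.2000
P(X=j) = C(n,j)·p₀^j·(1−p₀)^(n−j); p = Σ P(X=j) over j with P(X=j) ≤ P(X=10)
p-value (two-sided) = 0.31410
At α=0.05: p ≥ α → fail to reject H₀

reject H₀: no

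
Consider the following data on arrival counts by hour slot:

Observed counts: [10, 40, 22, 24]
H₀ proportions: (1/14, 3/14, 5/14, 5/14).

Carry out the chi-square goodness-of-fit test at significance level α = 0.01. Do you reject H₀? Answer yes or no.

reject H₀: yes

n = 96; E_i = n·p_i = [6.86, 20.57, 34.29, 34.29]
χ² = (10−6.86)²/6.86 + (40−20.57)²/20.57 + (22−34.29)²/34.29 + (24−34.29)²/34.29 = 27.2778
df = 3
p-value (upper-tail) = 0.00001
At α=0.01: p < α → reject H₀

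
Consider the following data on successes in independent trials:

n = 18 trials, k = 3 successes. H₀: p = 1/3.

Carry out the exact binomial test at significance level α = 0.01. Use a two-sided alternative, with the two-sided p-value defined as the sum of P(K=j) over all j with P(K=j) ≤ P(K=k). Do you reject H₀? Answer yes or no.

reject H₀: no

Exact binomial: n=18, k=3, p₀=1/3=0.3333
P(X=j) = C(n,j)·p₀^j·(1−p₀)^(n−j); p = Σ P(X=j) over j with P(X=j) ≤ P(X=3)
p-value (two-sided) = 0.20927
At α=0.01: p ≥ α → fail to reject H₀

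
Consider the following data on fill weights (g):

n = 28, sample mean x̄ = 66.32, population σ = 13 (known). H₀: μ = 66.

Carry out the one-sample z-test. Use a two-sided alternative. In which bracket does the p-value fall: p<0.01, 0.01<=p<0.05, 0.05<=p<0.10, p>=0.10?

p-value bracket: p>=0.10

SE = σ/√n = 13/√28 = 2.4568
z = (x̄−μ₀)/SE = (66.32−66)/2.4568 = 0.1303
p-value (two-sided) = 0.89637
→ bracket: p>=0.10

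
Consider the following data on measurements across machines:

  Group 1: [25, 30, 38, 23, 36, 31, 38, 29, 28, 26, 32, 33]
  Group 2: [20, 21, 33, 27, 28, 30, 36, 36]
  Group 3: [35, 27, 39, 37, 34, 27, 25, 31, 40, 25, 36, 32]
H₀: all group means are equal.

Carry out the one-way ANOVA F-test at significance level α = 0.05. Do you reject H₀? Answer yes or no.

reject H₀: no

Group means [30.75, 28.88, 32.33], grand mean 30.875
SSB = Σnᵢ(x̄ᵢ−x̄)² = 57.708; SSW = ΣΣ(x−x̄ᵢ)² = 845.792
MSB = 57.708/2 = 28.8542; MSW = 845.792/29 = 29.1652
F = MSB/MSW = 0.9893
df = (2, 29)
p-value (upper-tail) = 0.38403
At α=0.05: p ≥ α → fail to reject H₀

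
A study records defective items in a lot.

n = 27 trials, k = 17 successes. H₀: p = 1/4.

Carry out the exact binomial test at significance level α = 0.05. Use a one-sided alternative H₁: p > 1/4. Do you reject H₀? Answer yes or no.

Exact binomial: n=27, k=17, p₀=1/4=0.2500
P(X≥17) from Σ C(n,i)·p₀^i·(1−p₀)^(n−i)
p-value (one-sided, H₁ greater) = 0.00003
At α=0.05: p < α → reject H₀

reject H₀: yes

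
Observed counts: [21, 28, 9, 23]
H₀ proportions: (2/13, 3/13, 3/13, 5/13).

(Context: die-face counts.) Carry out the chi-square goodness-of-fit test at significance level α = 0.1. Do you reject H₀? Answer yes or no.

n = 81; E_i = n·p_i = [12.46, 18.69, 18.69, 31.15]
χ² = (21−12.46)²/12.46 + (28−18.69)²/18.69 + (9−18.69)²/18.69 + (23−31.15)²/31.15 = 17.6449
df = 3
p-value (upper-tail) = 0.00052
At α=0.1: p < α → reject H₀

reject H₀: yes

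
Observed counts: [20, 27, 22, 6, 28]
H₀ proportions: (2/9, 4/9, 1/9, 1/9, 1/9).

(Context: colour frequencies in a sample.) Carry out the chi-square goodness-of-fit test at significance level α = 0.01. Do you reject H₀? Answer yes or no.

n = 103; E_i = n·p_i = [22.89, 45.78, 11.44, 11.44, 11.44]
χ² = (20−22.89)²/22.89 + (27−45.78)²/45.78 + (22−11.44)²/11.44 + (6−11.44)²/11.44 + (28−11.44)²/11.44 = 44.3422
df = 4
p-value (upper-tail) = 0.00000
At α=0.01: p < α → reject H₀

reject H₀: yes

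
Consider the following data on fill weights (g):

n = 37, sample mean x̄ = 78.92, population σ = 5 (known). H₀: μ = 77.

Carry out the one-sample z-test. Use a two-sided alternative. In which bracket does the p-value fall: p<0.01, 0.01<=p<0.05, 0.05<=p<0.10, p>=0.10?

p-value bracket: 0.01<=p<0.05

SE = σ/√n = 5/√37 = 0.8220
z = (x̄−μ₀)/SE = (78.92−77)/0.8220 = 2.3358
p-value (two-sided) = 0.01950
→ bracket: 0.01<=p<0.05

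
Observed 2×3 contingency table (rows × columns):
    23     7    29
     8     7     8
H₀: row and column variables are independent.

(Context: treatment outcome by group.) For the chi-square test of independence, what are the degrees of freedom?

degrees of freedom = 2

df = (r−1)(c−1) = (2−1)·(3−1) = 2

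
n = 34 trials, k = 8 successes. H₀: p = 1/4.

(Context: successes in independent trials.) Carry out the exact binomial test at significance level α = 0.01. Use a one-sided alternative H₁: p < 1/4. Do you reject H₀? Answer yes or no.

Exact binomial: n=34, k=8, p₀=1/4=0.2500
P(X≤8) from Σ C(n,i)·p₀^i·(1−p₀)^(n−i)
p-value (one-sided, H₁ less) = 0.51339
At α=0.01: p ≥ α → fail to reject H₀

reject H₀: no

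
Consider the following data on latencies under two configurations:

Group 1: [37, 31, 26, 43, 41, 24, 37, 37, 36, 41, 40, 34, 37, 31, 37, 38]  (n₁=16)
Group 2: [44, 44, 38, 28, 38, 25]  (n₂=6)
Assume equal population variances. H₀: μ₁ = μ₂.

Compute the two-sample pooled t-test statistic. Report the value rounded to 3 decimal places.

test statistic = -0.186

x̄₁=35.625, s₁=5.290, n₁=16
x̄₂=36.167, s₂=8.010, n₂=6
s_p² = [15·5.290² + 5·8.010²]/20 = 37.0292
SE = √(s_p²·(1/16+1/6)) = 2.9130
t = (35.625−36.167)/2.9130 = -0.1859
df = 20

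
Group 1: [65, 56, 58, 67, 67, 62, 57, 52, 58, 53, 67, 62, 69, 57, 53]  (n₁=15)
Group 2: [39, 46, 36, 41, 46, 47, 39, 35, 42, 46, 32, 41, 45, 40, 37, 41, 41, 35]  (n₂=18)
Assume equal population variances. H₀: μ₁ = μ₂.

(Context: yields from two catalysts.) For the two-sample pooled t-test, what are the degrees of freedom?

degrees of freedom = 31

df = n₁ + n₂ − 2 = 15 + 18 − 2 = 31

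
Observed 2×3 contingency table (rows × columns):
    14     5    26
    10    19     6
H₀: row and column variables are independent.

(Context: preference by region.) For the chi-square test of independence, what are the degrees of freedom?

df = (r−1)(c−1) = (2−1)·(3−1) = 2

degrees of freedom = 2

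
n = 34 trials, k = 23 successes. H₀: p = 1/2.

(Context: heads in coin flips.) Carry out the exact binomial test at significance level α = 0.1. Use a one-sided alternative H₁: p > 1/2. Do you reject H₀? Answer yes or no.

reject H₀: yes

Exact binomial: n=34, k=23, p₀=1/2=0.5000
P(X≥23) from Σ C(n,i)·p₀^i·(1−p₀)^(n−i)
p-value (one-sided, H₁ greater) = 0.02881
At α=0.1: p < α → reject H₀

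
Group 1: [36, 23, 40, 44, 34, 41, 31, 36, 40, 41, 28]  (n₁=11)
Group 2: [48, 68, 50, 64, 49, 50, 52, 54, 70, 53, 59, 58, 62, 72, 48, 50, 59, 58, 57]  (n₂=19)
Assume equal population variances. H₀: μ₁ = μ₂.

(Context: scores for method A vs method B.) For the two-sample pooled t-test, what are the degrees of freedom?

degrees of freedom = 28

df = n₁ + n₂ − 2 = 11 + 19 − 2 = 28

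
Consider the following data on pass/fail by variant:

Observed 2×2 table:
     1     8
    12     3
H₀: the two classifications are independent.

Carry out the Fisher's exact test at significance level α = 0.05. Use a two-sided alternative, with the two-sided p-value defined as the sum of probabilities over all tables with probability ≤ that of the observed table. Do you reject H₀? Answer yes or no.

Margins: r₁=9, r₂=15, c₁=13, c₂=11, n=24
p_obs = C(9,1)·C(15,12)/C(24,13); sum pmf over tables with pmf ≤ p_obs
p-value (two-sided) = 0.00223
At α=0.05: p < α → reject H₀

reject H₀: yes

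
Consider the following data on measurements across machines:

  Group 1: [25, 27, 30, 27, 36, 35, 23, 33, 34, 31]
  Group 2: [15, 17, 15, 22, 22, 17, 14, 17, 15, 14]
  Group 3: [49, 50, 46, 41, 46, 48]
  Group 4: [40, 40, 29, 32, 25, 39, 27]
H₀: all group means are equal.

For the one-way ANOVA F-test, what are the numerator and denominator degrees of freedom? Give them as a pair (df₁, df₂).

degrees of freedom = [3, 29]

k = 4 groups, N = 33 total
df = (k−1, N−k) = (4−1, 33−4) = (3, 29)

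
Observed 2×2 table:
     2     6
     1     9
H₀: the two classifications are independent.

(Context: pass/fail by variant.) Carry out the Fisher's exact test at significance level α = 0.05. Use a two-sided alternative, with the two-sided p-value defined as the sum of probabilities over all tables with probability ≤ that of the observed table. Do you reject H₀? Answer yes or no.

Margins: r₁=8, r₂=10, c₁=3, c₂=15, n=18
p_obs = C(8,2)·C(10,1)/C(18,3); sum pmf over tables with pmf ≤ p_obs
p-value (two-sided) = 0.55882
At α=0.05: p ≥ α → fail to reject H₀

reject H₀: no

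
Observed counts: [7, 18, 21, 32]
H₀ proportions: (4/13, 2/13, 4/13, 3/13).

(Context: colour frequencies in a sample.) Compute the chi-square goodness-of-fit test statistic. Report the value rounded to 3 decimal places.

test statistic = 26.306

n = 78; E_i = n·p_i = [24.00, 12.00, 24.00, 18.00]
χ² = (7−24.00)²/24.00 + (18−12.00)²/12.00 + (21−24.00)²/24.00 + (32−18.00)²/18.00 = 26.3056
df = 3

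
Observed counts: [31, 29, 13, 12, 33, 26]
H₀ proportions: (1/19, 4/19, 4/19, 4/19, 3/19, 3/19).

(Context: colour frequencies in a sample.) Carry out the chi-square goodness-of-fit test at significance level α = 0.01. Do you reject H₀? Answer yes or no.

n = 144; E_i = n·p_i = [7.58, 30.32, 30.32, 30.32, 22.74, 22.74]
χ² = (31−7.58)²/7.58 + (29−30.32)²/30.32 + (13−30.32)²/30.32 + (12−30.32)²/30.32 + (33−22.74)²/22.74 + (26−22.74)²/22.74 = 98.4919
df = 5
p-value (upper-tail) = 0.00000
At α=0.01: p < α → reject H₀

reject H₀: yes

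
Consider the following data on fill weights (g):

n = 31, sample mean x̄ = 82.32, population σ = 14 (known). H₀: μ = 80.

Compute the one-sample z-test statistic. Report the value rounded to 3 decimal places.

test statistic = 0.923

SE = σ/√n = 14/√31 = 2.5145
z = (x̄−μ₀)/SE = (82.32−80)/2.5145 = 0.9227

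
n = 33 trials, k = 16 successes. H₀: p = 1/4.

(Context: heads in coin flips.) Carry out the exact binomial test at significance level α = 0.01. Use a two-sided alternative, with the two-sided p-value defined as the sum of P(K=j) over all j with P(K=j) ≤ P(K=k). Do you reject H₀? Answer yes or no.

Exact binomial: n=33, k=16, p₀=1/4=0.2500
P(X=j) = C(n,j)·p₀^j·(1−p₀)^(n−j); p = Σ P(X=j) over j with P(X=j) ≤ P(X=16)
p-value (two-sided) = 0.00390
At α=0.01: p < α → reject H₀

reject H₀: yes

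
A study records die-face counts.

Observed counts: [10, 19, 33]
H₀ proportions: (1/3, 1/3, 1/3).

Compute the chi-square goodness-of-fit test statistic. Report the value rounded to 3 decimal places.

test statistic = 13.000

n = 62; E_i = n·p_i = [20.67, 20.67, 20.67]
χ² = (10−20.67)²/20.67 + (19−20.67)²/20.67 + (33−20.67)²/20.67 = 13.0000
df = 2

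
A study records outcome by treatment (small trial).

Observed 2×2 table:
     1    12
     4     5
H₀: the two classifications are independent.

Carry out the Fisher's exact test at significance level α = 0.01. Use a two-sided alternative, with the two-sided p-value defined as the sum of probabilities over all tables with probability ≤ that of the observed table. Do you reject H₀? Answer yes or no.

Margins: r₁=13, r₂=9, c₁=5, c₂=17, n=22
p_obs = C(13,1)·C(9,4)/C(22,5); sum pmf over tables with pmf ≤ p_obs
p-value (two-sided) = 0.11586
At α=0.01: p ≥ α → fail to reject H₀

reject H₀: no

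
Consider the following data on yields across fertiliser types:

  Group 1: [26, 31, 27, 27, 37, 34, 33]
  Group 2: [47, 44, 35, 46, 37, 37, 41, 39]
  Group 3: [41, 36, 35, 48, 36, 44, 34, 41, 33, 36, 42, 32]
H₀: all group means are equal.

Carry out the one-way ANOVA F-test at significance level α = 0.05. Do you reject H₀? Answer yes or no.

reject H₀: yes

Group means [30.71, 40.75, 38.17], grand mean 37.000
SSB = Σnᵢ(x̄ᵢ−x̄)² = 405.405; SSW = ΣΣ(x−x̄ᵢ)² = 514.595
MSB = 405.405/2 = 202.7024; MSW = 514.595/24 = 21.4415
F = MSB/MSW = 9.4538
df = (2, 24)
p-value (upper-tail) = 0.00094
At α=0.05: p < α → reject H₀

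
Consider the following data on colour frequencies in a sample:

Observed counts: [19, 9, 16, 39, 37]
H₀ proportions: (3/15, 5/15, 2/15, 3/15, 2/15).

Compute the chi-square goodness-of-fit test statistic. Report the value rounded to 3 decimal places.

n = 120; E_i = n·p_i = [24.00, 40.00, 16.00, 24.00, 16.00]
χ² = (19−24.00)²/24.00 + (9−40.00)²/40.00 + (16−16.00)²/16.00 + (39−24.00)²/24.00 + (37−16.00)²/16.00 = 62.0042
df = 4

test statistic = 62.004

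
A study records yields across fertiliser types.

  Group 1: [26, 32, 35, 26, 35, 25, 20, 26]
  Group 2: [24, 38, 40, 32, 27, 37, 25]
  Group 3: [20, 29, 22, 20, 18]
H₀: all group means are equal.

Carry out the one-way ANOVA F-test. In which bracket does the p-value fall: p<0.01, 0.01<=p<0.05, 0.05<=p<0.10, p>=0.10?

p-value bracket: 0.01<=p<0.05

Group means [28.12, 31.86, 21.80], grand mean 27.850
SSB = Σnᵢ(x̄ᵢ−x̄)² = 296.018; SSW = ΣΣ(x−x̄ᵢ)² = 534.532
MSB = 296.018/2 = 148.0089; MSW = 534.532/17 = 31.4431
F = MSB/MSW = 4.7072
df = (2, 17)
p-value (upper-tail) = 0.02361
→ bracket: 0.01<=p<0.05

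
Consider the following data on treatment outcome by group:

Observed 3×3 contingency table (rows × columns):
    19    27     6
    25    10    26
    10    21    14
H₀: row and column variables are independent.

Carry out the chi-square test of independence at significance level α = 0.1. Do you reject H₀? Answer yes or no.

reject H₀: yes

Row totals [52, 61, 45], col totals [54, 58, 46], n=158
χ² = (19−17.77)²/17.77 + (27−19.09)²/19.09 + (6−15.14)²/15.14 + (25−20.85)²/20.85 + (10−22.39)²/22.39 + (26−17.76)²/17.76 + (10−15.38)²/15.38 + (21−16.52)²/16.52 + (14−13.10)²/13.10 = 23.5486
df = 4
p-value (upper-tail) = 0.00010
At α=0.1: p < α → reject H₀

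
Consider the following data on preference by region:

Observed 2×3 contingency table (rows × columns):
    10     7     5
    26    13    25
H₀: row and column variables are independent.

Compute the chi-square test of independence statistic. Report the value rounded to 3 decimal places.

test statistic = 2.276

Row totals [22, 64], col totals [36, 20, 30], n=86
χ² = (10−9.21)²/9.21 + (7−5.12)²/5.12 + (5−7.67)²/7.67 + (26−26.79)²/26.79 + (13−14.88)²/14.88 + (25−22.33)²/22.33 = 2.2756
df = 2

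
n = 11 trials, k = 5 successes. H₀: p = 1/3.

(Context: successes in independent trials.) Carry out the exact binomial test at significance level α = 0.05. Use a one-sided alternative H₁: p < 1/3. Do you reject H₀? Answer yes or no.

reject H₀: no

Exact binomial: n=11, k=5, p₀=1/3=0.3333
P(X≤5) from Σ C(n,i)·p₀^i·(1−p₀)^(n−i)
p-value (one-sided, H₁ less) = 0.87791
At α=0.05: p ≥ α → fail to reject H₀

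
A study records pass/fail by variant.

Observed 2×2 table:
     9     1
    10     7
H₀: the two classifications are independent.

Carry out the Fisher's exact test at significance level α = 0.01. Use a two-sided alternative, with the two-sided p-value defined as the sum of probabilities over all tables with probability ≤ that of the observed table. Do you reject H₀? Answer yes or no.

Margins: r₁=10, r₂=17, c₁=19, c₂=8, n=27
p_obs = C(10,9)·C(17,10)/C(27,19); sum pmf over tables with pmf ≤ p_obs
p-value (two-sided) = 0.18954
At α=0.01: p ≥ α → fail to reject H₀

reject H₀: no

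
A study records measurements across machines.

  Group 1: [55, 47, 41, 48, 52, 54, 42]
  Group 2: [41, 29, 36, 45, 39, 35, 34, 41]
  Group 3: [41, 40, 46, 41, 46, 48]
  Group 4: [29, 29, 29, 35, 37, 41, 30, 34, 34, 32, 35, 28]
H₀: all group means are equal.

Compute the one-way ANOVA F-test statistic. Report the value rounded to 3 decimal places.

test statistic = 20.243

Group means [48.43, 37.50, 43.67, 32.75], grand mean 39.212
SSB = Σnᵢ(x̄ᵢ−x̄)² = 1238.218; SSW = ΣΣ(x−x̄ᵢ)² = 591.298
MSB = 1238.218/3 = 412.7392; MSW = 591.298/29 = 20.3896
F = MSB/MSW = 20.2427
df = (3, 29)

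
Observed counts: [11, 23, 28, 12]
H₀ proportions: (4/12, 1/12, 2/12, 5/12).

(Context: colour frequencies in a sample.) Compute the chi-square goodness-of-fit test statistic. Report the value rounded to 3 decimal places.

n = 74; E_i = n·p_i = [24.67, 6.17, 12.33, 30.83]
χ² = (11−24.67)²/24.67 + (23−6.17)²/6.17 + (28−12.33)²/12.33 + (12−30.83)²/30.83 = 84.9270
df = 3

test statistic = 84.927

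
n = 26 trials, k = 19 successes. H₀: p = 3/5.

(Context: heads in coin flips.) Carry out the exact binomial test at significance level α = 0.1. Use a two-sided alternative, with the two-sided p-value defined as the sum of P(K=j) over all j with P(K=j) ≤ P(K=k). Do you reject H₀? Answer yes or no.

Exact binomial: n=26, k=19, p₀=3/5=0.6000
P(X=j) = C(n,j)·p₀^j·(1−p₀)^(n−j); p = Σ P(X=j) over j with P(X=j) ≤ P(X=19)
p-value (two-sided) = 0.22974
At α=0.1: p ≥ α → fail to reject H₀

reject H₀: no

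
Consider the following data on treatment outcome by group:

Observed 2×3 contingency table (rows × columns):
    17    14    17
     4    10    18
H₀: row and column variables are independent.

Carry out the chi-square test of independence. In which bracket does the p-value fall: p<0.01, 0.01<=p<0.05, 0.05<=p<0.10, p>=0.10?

p-value bracket: 0.05<=p<0.10

Row totals [48, 32], col totals [21, 24, 35], n=80
χ² = (17−12.60)²/12.60 + (14−14.40)²/14.40 + (17−21.00)²/21.00 + (4−8.40)²/8.40 + (10−9.60)²/9.60 + (18−14.00)²/14.00 = 5.7738
df = 2
p-value (upper-tail) = 0.05575
→ bracket: 0.05<=p<0.10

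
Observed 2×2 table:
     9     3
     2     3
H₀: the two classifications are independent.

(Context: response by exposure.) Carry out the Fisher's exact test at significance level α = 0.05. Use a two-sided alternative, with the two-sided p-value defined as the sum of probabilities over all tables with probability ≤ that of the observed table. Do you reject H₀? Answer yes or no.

reject H₀: no

Margins: r₁=12, r₂=5, c₁=11, c₂=6, n=17
p_obs = C(12,9)·C(5,2)/C(17,11); sum pmf over tables with pmf ≤ p_obs
p-value (two-sided) = 0.28006
At α=0.05: p ≥ α → fail to reject H₀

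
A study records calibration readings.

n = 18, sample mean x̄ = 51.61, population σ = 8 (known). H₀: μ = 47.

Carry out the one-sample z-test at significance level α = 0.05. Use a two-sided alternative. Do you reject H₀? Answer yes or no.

reject H₀: yes

SE = σ/√n = 8/√18 = 1.8856
z = (x̄−μ₀)/SE = (51.61−47)/1.8856 = 2.4448
p-value (two-sided) = 0.01449
At α=0.05: p < α → reject H₀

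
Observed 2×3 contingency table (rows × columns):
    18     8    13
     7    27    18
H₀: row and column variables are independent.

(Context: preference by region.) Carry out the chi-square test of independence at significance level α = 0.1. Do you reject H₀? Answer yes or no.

reject H₀: yes

Row totals [39, 52], col totals [25, 35, 31], n=91
χ² = (18−10.71)²/10.71 + (8−15.00)²/15.00 + (13−13.29)²/13.29 + (7−14.29)²/14.29 + (27−20.00)²/20.00 + (18−17.71)²/17.71 = 14.3974
df = 2
p-value (upper-tail) = 0.00075
At α=0.1: p < α → reject H₀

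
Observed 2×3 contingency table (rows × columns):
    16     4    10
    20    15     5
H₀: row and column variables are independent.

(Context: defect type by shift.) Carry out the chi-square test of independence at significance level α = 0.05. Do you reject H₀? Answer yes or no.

Row totals [30, 40], col totals [36, 19, 15], n=70
χ² = (16−15.43)²/15.43 + (4−8.14)²/8.14 + (10−6.43)²/6.43 + (20−20.57)²/20.57 + (15−10.86)²/10.86 + (5−8.57)²/8.57 = 7.1979
df = 2
p-value (upper-tail) = 0.02735
At α=0.05: p < α → reject H₀

reject H₀: yes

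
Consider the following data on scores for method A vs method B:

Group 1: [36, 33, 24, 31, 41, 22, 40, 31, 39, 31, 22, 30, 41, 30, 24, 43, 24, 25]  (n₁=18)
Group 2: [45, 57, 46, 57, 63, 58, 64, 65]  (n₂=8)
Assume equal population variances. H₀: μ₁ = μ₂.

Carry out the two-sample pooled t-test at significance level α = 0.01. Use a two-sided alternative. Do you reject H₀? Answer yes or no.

reject H₀: yes

x̄₁=31.500, s₁=7.115, n₁=18
x̄₂=56.875, s₂=7.699, n₂=8
s_p² = [17·7.115² + 7·7.699²]/24 = 53.1406
SE = √(s_p²·(1/18+1/8)) = 3.0976
t = (31.500−56.875)/3.0976 = -8.1920
df = 24
p-value (two-sided) = 0.00000
At α=0.01: p < α → reject H₀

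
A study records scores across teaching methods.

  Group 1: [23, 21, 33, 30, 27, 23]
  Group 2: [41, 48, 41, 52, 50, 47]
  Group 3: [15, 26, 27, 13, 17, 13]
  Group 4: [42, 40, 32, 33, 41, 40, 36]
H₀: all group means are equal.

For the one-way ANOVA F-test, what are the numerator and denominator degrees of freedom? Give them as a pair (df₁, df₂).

k = 4 groups, N = 25 total
df = (k−1, N−k) = (4−1, 25−4) = (3, 21)

degrees of freedom = [3, 21]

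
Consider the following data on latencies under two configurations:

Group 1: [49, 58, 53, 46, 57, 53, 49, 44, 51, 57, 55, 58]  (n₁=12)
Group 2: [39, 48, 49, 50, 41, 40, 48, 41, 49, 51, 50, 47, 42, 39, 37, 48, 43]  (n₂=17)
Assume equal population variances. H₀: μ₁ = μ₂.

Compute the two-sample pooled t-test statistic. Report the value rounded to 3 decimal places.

test statistic = 4.307

x̄₁=52.500, s₁=4.758, n₁=12
x̄₂=44.824, s₂=4.707, n₂=17
s_p² = [11·4.758² + 16·4.707²]/27 = 22.3508
SE = √(s_p²·(1/12+1/17)) = 1.7825
t = (52.500−44.824)/1.7825 = 4.3066
df = 27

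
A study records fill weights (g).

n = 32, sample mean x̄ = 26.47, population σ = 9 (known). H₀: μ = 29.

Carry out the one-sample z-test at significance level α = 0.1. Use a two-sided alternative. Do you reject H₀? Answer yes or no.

SE = σ/√n = 9/√32 = 1.5910
z = (x̄−μ₀)/SE = (26.47−29)/1.5910 = -1.5902
p-value (two-sided) = 0.11179
At α=0.1: p ≥ α → fail to reject H₀

reject H₀: no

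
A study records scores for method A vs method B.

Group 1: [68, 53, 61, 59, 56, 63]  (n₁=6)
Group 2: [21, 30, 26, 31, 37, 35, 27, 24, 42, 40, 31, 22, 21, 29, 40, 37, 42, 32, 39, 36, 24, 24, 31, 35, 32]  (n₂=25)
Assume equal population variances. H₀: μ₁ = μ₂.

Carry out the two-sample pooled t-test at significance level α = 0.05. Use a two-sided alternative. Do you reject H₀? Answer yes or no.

reject H₀: yes

x̄₁=60.000, s₁=5.292, n₁=6
x̄₂=31.520, s₂=6.665, n₂=25
s_p² = [5·5.292² + 24·6.665²]/29 = 41.5945
SE = √(s_p²·(1/6+1/25)) = 2.9319
t = (60.000−31.520)/2.9319 = 9.7137
df = 29
p-value (two-sided) = 0.00000
At α=0.05: p < α → reject H₀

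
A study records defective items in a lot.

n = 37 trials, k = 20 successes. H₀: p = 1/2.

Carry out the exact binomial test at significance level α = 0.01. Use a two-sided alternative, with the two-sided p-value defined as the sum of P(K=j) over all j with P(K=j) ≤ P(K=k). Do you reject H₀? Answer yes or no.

Exact binomial: n=37, k=20, p₀=1/2=0.5000
P(X=j) = C(n,j)·p₀^j·(1−p₀)^(n−j); p = Σ P(X=j) over j with P(X=j) ≤ P(X=20)
p-value (two-sided) = 0.74283
At α=0.01: p ≥ α → fail to reject H₀

reject H₀: no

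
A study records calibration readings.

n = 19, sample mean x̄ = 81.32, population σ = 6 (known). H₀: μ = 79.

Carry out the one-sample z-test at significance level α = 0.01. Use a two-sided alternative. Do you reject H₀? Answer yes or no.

reject H₀: no

SE = σ/√n = 6/√19 = 1.3765
z = (x̄−μ₀)/SE = (81.32−79)/1.3765 = 1.6854
p-value (two-sided) = 0.09190
At α=0.01: p ≥ α → fail to reject H₀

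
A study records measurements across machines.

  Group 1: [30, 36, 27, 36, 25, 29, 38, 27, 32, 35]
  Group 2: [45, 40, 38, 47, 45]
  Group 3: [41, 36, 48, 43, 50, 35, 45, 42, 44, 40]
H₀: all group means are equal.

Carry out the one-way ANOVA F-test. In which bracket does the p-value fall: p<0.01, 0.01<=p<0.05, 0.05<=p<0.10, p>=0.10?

p-value bracket: p<0.01

Group means [31.50, 43.00, 42.40], grand mean 38.160
SSB = Σnᵢ(x̄ᵢ−x̄)² = 740.460; SSW = ΣΣ(x−x̄ᵢ)² = 446.900
MSB = 740.460/2 = 370.2300; MSW = 446.900/22 = 20.3136
F = MSB/MSW = 18.2257
df = (2, 22)
p-value (upper-tail) = 0.00002
→ bracket: p<0.01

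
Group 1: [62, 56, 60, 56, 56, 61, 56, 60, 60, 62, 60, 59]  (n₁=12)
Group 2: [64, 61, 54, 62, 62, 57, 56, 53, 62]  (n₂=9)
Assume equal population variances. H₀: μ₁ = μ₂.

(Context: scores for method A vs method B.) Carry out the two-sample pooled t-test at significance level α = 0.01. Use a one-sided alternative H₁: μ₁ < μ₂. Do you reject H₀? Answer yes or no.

reject H₀: no

x̄₁=59.000, s₁=2.374, n₁=12
x̄₂=59.000, s₂=4.031, n₂=9
s_p² = [11·2.374² + 8·4.031²]/19 = 10.1053
SE = √(s_p²·(1/12+1/9)) = 1.4018
t = (59.000−59.000)/1.4018 = 0.0000
df = 19
p-value (one-sided, H₁ less) = 0.50000
At α=0.01: p ≥ α → fail to reject H₀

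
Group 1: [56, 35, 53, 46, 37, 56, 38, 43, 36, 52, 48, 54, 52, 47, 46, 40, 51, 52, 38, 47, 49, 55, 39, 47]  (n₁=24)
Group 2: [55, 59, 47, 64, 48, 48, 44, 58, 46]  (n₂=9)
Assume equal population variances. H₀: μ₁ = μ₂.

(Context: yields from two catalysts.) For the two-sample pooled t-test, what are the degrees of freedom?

df = n₁ + n₂ − 2 = 24 + 9 − 2 = 31

degrees of freedom = 31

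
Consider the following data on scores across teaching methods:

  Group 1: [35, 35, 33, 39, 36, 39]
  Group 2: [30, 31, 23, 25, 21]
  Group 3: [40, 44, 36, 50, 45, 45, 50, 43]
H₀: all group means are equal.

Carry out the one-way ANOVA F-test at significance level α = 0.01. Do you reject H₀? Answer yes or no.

Group means [36.17, 26.00, 44.12], grand mean 36.842
SSB = Σnᵢ(x̄ᵢ−x̄)² = 1014.818; SSW = ΣΣ(x−x̄ᵢ)² = 259.708
MSB = 1014.818/2 = 507.4090; MSW = 259.708/16 = 16.2318
F = MSB/MSW = 31.2602
df = (2, 16)
p-value (upper-tail) = 0.00000
At α=0.01: p < α → reject H₀

reject H₀: yes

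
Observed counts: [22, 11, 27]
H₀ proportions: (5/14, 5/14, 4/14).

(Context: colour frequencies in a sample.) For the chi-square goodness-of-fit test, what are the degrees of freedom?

degrees of freedom = 2

df = k − 1 = 3 − 1 = 2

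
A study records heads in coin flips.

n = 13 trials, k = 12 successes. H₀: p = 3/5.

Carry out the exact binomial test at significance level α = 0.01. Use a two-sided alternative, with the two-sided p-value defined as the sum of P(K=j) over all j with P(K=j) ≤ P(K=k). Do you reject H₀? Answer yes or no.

reject H₀: no

Exact binomial: n=13, k=12, p₀=3/5=0.6000
P(X=j) = C(n,j)·p₀^j·(1−p₀)^(n−j); p = Σ P(X=j) over j with P(X=j) ≤ P(X=12)
p-value (two-sided) = 0.02042
At α=0.01: p ≥ α → fail to reject H₀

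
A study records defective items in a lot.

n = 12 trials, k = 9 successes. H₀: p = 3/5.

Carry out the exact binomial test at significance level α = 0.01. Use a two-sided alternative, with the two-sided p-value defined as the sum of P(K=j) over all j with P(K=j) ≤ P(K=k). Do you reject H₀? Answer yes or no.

Exact binomial: n=12, k=9, p₀=3/5=0.6000
P(X=j) = C(n,j)·p₀^j·(1−p₀)^(n−j); p = Σ P(X=j) over j with P(X=j) ≤ P(X=9)
p-value (two-sided) = 0.38355
At α=0.01: p ≥ α → fail to reject H₀

reject H₀: no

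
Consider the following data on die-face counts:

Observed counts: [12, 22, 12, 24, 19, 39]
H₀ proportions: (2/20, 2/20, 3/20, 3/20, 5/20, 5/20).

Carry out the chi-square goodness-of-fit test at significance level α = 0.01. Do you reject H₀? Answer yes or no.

n = 128; E_i = n·p_i = [12.80, 12.80, 19.20, 19.20, 32.00, 32.00]
χ² = (12−12.80)²/12.80 + (22−12.80)²/12.80 + (12−19.20)²/19.20 + (24−19.20)²/19.20 + (19−32.00)²/32.00 + (39−32.00)²/32.00 = 17.3750
df = 5
p-value (upper-tail) = 0.00384
At α=0.01: p < α → reject H₀

reject H₀: yes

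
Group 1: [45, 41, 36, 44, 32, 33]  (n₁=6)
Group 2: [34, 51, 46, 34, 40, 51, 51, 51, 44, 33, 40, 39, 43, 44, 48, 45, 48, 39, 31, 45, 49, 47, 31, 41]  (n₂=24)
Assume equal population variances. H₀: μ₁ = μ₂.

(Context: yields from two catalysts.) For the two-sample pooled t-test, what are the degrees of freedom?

df = n₁ + n₂ − 2 = 6 + 24 − 2 = 28

degrees of freedom = 28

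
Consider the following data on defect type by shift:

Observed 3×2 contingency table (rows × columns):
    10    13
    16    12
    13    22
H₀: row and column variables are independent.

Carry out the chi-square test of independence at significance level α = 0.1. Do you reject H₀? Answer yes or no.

Row totals [23, 28, 35], col totals [39, 47], n=86
χ² = (10−10.43)²/10.43 + (13−12.57)²/12.57 + (16−12.70)²/12.70 + (12−15.30)²/15.30 + (13−15.87)²/15.87 + (22−19.13)²/19.13 = 2.5549
df = 2
p-value (upper-tail) = 0.27874
At α=0.1: p ≥ α → fail to reject H₀

reject H₀: no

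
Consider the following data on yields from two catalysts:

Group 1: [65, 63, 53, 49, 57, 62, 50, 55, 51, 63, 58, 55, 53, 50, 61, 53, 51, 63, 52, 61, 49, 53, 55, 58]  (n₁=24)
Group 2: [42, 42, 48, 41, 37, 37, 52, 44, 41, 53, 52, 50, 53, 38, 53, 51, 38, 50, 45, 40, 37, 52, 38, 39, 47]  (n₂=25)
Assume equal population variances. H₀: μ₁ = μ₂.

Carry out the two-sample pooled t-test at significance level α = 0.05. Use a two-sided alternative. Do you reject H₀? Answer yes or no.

reject H₀: yes

x̄₁=55.833, s₁=5.096, n₁=24
x̄₂=44.800, s₂=6.083, n₂=25
s_p² = [23·5.096² + 24·6.083²]/47 = 31.6028
SE = √(s_p²·(1/24+1/25)) = 1.6065
t = (55.833−44.800)/1.6065 = 6.8679
df = 47
p-value (two-sided) = 0.00000
At α=0.05: p < α → reject H₀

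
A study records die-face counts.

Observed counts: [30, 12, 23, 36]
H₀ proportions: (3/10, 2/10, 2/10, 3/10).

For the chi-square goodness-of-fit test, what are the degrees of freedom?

degrees of freedom = 3

df = k − 1 = 4 − 1 = 3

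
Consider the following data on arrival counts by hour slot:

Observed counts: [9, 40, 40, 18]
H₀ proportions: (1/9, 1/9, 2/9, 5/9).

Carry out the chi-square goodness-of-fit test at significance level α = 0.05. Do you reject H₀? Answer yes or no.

reject H₀: yes

n = 107; E_i = n·p_i = [11.89, 11.89, 23.78, 59.44]
χ² = (9−11.89)²/11.89 + (40−11.89)²/11.89 + (40−23.78)²/23.78 + (18−59.44)²/59.44 = 107.1327
df = 3
p-value (upper-tail) = 0.00000
At α=0.05: p < α → reject H₀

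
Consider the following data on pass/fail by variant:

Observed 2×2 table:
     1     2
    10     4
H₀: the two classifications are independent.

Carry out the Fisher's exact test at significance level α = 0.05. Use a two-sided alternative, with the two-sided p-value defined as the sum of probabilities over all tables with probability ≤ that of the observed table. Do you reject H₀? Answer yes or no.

Margins: r₁=3, r₂=14, c₁=11, c₂=6, n=17
p_obs = C(3,1)·C(14,10)/C(17,11); sum pmf over tables with pmf ≤ p_obs
p-value (two-sided) = 0.51471
At α=0.05: p ≥ α → fail to reject H₀

reject H₀: no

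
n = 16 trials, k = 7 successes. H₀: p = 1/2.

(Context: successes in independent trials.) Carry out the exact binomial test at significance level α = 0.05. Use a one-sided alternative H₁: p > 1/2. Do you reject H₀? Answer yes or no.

reject H₀: no

Exact binomial: n=16, k=7, p₀=1/2=0.5000
P(X≥7) from Σ C(n,i)·p₀^i·(1−p₀)^(n−i)
p-value (one-sided, H₁ greater) = 0.77275
At α=0.05: p ≥ α → fail to reject H₀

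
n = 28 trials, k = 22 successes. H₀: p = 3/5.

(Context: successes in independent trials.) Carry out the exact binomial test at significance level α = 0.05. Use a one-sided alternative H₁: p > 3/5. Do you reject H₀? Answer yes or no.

Exact binomial: n=28, k=22, p₀=3/5=0.6000
P(X≥22) from Σ C(n,i)·p₀^i·(1−p₀)^(n−i)
p-value (one-sided, H₁ greater) = 0.03145
At α=0.05: p < α → reject H₀

reject H₀: yes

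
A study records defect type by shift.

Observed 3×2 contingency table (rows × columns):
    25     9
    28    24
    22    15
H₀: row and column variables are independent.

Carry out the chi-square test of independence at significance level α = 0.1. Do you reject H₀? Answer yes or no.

Row totals [34, 52, 37], col totals [75, 48], n=123
χ² = (25−20.73)²/20.73 + (9−13.27)²/13.27 + (28−31.71)²/31.71 + (24−20.29)²/20.29 + (22−22.56)²/22.56 + (15−14.44)²/14.44 = 3.3984
df = 2
p-value (upper-tail) = 0.18283
At α=0.1: p ≥ α → fail to reject H₀

reject H₀: no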